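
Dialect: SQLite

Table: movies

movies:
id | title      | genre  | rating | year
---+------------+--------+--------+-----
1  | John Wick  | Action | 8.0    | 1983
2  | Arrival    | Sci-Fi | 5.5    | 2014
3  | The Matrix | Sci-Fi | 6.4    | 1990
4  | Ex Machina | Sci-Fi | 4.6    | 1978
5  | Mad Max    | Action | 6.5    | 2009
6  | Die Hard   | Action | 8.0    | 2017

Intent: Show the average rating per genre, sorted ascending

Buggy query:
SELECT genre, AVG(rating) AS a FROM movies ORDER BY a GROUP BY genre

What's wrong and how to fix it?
Bug: GROUP BY must precede ORDER BY

Fix: Reorder: SELECT … FROM … GROUP BY … ORDER BY …

Corrected query:
SELECT genre, AVG(rating) AS a FROM movies GROUP BY genre ORDER BY a

Result:
genre  | a  
-------+----
Sci-Fi | 5.5
Action | 7.5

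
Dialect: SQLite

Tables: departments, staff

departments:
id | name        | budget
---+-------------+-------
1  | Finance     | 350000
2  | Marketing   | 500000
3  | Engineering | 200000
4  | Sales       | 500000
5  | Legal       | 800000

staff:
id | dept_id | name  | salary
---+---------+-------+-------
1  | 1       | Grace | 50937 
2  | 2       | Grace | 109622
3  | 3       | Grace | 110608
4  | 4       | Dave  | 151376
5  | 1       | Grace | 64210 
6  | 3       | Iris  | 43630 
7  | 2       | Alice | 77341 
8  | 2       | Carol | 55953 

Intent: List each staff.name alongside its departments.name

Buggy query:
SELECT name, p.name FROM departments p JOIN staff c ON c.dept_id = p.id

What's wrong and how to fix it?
Bug: Both tables have a 'name' column; the unqualified reference is ambiguous

Fix: Prefix ambiguous columns with the table alias

Corrected query:
SELECT c.name, p.name FROM departments p JOIN staff c ON c.dept_id = p.id

Result:
name  | name       
------+------------
Grace | Finance    
Grace | Marketing  
Grace | Engineering
Dave  | Sales      
Grace | Finance    
Iris  | Engineering
Alice | Marketing  
Carol | Marketing  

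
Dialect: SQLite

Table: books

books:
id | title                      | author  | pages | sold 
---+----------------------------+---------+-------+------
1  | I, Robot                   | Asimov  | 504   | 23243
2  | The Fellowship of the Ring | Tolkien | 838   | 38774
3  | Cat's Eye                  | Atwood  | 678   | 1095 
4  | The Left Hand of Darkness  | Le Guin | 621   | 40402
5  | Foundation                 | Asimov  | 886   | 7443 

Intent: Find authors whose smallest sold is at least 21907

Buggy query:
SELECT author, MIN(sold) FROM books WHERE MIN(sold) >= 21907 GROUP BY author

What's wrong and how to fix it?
Bug: Aggregates like MIN are computed per group after WHERE runs

Fix: Replace WHERE with HAVING after the GROUP BY

Corrected query:
SELECT author, MIN(sold) FROM books GROUP BY author HAVING MIN(sold) >= 21907

Result:
author  | MIN(sold)
--------+----------
Le Guin | 40402    
Tolkien | 38774    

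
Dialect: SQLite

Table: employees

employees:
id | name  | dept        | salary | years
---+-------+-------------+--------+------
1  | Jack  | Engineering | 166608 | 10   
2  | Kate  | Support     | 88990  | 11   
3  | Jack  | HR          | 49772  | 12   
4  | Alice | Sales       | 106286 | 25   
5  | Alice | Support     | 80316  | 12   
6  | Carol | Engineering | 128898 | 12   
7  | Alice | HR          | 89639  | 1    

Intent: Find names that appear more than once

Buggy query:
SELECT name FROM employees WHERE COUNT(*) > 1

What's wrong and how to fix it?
Bug: WHERE can't reference COUNT(*); aggregates are computed after WHERE

Fix: GROUP BY name, then filter groups with HAVING COUNT(*) > 1

Corrected query:
SELECT name FROM employees GROUP BY name HAVING COUNT(*) > 1

Result:
name 
-----
Alice
Jack 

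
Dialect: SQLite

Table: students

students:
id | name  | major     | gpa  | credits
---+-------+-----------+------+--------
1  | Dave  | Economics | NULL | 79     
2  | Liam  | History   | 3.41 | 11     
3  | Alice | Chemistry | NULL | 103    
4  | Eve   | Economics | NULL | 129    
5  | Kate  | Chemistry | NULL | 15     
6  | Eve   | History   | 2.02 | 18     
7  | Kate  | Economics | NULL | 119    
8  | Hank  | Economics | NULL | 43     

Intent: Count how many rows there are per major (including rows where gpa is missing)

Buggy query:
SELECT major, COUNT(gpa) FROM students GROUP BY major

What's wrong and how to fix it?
Bug: COUNT(column) counts non-NULL values only; rows with NULL gpa aren't counted

Fix: Replace COUNT(gpa) with COUNT(*)

Corrected query:
SELECT major, COUNT(*) FROM students GROUP BY major

Result:
major     | COUNT(*)
----------+---------
Chemistry | 2       
Economics | 4       
History   | 2       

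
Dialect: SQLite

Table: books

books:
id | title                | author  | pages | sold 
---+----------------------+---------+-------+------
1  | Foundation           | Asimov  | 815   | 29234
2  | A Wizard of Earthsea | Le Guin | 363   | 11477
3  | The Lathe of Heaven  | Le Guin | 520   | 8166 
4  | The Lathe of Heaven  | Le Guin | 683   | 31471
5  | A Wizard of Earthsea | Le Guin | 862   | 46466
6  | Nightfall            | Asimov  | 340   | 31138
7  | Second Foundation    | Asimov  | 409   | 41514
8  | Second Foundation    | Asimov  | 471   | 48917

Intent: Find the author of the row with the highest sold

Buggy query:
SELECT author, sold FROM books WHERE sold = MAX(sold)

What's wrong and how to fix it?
Bug: WHERE is evaluated per row; an aggregate over the whole table isn't defined there

Fix: Use a subquery: WHERE sold = (SELECT MAX(sold) FROM books)

Corrected query:
SELECT author, sold FROM books WHERE sold = (SELECT MAX(sold) FROM books)

Result:
author | sold 
-------+------
Asimov | 48917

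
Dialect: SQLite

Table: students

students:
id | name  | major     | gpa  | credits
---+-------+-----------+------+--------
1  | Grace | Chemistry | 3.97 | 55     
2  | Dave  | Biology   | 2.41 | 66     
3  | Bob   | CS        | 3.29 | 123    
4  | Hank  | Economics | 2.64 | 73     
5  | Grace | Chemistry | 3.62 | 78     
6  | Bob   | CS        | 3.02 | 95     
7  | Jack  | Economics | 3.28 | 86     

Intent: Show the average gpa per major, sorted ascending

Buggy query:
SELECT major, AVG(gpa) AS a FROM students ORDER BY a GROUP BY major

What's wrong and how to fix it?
Bug: GROUP BY must precede ORDER BY

Fix: Move ORDER BY to the end, after GROUP BY

Corrected query:
SELECT major, AVG(gpa) AS a FROM students GROUP BY major ORDER BY a

Result:
major     | a    
----------+------
Biology   | 2.41 
Economics | 2.96 
CS        | 3.155
Chemistry | 3.795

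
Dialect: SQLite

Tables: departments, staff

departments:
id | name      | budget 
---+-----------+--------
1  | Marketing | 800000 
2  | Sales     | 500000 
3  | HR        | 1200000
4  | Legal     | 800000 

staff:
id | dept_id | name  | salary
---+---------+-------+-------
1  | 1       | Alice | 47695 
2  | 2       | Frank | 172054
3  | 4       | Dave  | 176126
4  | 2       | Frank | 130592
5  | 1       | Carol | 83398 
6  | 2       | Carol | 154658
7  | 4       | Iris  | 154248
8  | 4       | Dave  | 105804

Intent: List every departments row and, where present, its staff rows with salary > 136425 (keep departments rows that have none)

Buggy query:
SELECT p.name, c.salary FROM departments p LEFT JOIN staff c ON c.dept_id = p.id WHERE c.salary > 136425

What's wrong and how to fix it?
Bug: Filtering c.salary in WHERE discards the NULL rows produced by LEFT JOIN, turning it into an inner join

Fix: Put 'c.salary > 136425' in the JOIN's ON clause instead of WHERE

Corrected query:
SELECT p.name, c.salary FROM departments p LEFT JOIN staff c ON c.dept_id = p.id AND c.salary > 136425

Result:
name      | salary
----------+-------
Marketing | NULL  
Sales     | 154658
Sales     | 172054
HR        | NULL  
Legal     | 154248
Legal     | 176126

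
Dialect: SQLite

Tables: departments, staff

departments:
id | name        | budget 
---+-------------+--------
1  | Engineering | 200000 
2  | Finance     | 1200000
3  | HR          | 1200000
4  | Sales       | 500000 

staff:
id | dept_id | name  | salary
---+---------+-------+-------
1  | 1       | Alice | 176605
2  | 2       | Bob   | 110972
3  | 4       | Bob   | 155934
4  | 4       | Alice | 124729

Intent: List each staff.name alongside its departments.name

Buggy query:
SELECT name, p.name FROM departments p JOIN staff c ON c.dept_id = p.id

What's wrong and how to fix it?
Bug: 'name' exists in both joined tables, so the database can't tell which one is meant

Fix: Prefix ambiguous columns with the table alias

Corrected query:
SELECT c.name, p.name FROM departments p JOIN staff c ON c.dept_id = p.id

Result:
name  | name       
------+------------
Alice | Engineering
Bob   | Finance    
Bob   | Sales      
Alice | Sales      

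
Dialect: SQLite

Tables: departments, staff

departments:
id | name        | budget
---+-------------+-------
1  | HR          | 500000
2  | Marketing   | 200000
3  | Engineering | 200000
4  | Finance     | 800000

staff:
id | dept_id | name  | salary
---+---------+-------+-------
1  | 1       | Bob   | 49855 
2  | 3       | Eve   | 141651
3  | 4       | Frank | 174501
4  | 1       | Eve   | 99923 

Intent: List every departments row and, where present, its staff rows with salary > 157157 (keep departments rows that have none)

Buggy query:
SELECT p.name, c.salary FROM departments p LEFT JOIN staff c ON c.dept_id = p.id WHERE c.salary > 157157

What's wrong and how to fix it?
Bug: Filtering c.salary in WHERE discards the NULL rows produced by LEFT JOIN, turning it into an inner join

Fix: Move the right-table condition into the ON clause so unmatched parents are kept

Corrected query:
SELECT p.name, c.salary FROM departments p LEFT JOIN staff c ON c.dept_id = p.id AND c.salary > 157157

Result:
name        | salary
------------+-------
HR          | NULL  
Marketing   | NULL  
Engineering | NULL  
Finance     | 174501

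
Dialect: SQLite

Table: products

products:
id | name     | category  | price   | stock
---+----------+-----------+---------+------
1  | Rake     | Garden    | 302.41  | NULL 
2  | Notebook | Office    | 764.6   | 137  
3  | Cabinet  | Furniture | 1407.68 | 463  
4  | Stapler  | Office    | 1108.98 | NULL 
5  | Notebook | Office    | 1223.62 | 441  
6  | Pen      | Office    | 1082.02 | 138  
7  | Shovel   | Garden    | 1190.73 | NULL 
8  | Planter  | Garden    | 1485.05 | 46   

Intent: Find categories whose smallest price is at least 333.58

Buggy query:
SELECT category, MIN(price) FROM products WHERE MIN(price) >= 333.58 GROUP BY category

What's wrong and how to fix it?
Bug: MIN() in WHERE is a misuse of aggregate

Fix: Use HAVING for the per-group MIN condition

Corrected query:
SELECT category, MIN(price) FROM products GROUP BY category HAVING MIN(price) >= 333.58

Result:
category  | MIN(price)
----------+-----------
Furniture | 1407.68   
Office    | 764.6     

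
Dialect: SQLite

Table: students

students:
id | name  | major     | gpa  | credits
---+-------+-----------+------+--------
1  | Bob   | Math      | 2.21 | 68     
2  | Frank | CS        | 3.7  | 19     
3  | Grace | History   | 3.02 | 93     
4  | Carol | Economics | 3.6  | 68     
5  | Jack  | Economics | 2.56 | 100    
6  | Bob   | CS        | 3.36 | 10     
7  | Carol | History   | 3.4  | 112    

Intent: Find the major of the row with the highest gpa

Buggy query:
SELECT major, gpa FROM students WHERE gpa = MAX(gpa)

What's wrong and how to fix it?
Bug: MAX(gpa) is an aggregate and cannot be used directly in WHERE

Fix: Use a subquery: WHERE gpa = (SELECT MAX(gpa) FROM students)

Corrected query:
SELECT major, gpa FROM students WHERE gpa = (SELECT MAX(gpa) FROM students)

Result:
major | gpa
------+----
CS    | 3.7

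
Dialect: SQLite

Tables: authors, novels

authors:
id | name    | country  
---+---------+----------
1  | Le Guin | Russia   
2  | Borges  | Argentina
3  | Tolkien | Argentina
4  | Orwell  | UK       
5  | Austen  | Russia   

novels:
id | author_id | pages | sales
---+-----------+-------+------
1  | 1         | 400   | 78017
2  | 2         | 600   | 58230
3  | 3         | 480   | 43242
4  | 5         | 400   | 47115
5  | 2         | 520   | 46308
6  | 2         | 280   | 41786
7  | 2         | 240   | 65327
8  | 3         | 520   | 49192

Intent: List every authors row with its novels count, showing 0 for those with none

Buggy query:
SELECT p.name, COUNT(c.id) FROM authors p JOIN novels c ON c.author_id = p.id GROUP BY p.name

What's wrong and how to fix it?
Bug: INNER JOIN drops authors rows that have no matching novels rows

Fix: Switch to LEFT JOIN to retain unmatched parent rows

Corrected query:
SELECT p.name, COUNT(c.id) FROM authors p LEFT JOIN novels c ON c.author_id = p.id GROUP BY p.name

Result:
name    | COUNT(c.id)
--------+------------
Austen  | 1          
Borges  | 4          
Le Guin | 1          
Orwell  | 0          
Tolkien | 2          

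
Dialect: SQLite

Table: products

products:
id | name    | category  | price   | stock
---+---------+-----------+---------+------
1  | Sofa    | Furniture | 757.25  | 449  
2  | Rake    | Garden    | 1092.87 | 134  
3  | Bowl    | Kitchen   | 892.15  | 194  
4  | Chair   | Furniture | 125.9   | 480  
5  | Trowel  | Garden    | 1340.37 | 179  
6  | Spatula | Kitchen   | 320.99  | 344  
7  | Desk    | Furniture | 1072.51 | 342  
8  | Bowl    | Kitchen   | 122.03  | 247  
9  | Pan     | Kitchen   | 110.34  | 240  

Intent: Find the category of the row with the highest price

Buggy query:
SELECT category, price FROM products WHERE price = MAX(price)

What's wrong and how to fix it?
Bug: WHERE is evaluated per row; an aggregate over the whole table isn't defined there

Fix: Wrap MAX in a scalar subquery so WHERE compares against a single value

Corrected query:
SELECT category, price FROM products WHERE price = (SELECT MAX(price) FROM products)

Result:
category | price  
---------+--------
Garden   | 1340.37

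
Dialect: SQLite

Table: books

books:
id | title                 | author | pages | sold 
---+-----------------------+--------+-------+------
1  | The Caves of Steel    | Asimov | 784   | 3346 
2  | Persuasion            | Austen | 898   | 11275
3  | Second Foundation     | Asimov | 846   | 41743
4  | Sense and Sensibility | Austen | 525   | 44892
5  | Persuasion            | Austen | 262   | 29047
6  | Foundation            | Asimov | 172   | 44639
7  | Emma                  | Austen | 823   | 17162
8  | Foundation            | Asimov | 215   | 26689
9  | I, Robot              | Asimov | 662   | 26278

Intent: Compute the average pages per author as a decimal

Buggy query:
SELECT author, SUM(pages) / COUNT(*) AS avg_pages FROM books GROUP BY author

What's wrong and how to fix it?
Bug: SUM(pages) and COUNT(*) are both integers; the division truncates the fractional part

Fix: Multiply by 1.0 (or CAST to REAL) to force floating-point division

Corrected query:
SELECT author, SUM(pages) * 1.0 / COUNT(*) AS avg_pages FROM books GROUP BY author

Result:
author | avg_pages
-------+----------
Asimov | 535.8    
Austen | 627      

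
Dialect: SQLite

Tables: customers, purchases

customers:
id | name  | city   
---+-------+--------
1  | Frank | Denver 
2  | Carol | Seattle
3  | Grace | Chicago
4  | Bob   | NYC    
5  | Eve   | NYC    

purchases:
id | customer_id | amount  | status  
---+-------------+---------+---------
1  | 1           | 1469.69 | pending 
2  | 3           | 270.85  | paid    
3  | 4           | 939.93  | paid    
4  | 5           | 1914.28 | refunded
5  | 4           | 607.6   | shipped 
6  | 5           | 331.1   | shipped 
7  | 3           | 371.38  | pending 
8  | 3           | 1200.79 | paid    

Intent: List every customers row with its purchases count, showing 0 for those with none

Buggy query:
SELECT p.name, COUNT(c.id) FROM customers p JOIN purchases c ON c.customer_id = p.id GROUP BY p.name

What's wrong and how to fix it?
Bug: INNER JOIN drops customers rows that have no matching purchases rows

Fix: Switch to LEFT JOIN to retain unmatched parent rows

Corrected query:
SELECT p.name, COUNT(c.id) FROM customers p LEFT JOIN purchases c ON c.customer_id = p.id GROUP BY p.name

Result:
name  | COUNT(c.id)
------+------------
Bob   | 2          
Carol | 0          
Eve   | 2          
Frank | 1          
Grace | 3          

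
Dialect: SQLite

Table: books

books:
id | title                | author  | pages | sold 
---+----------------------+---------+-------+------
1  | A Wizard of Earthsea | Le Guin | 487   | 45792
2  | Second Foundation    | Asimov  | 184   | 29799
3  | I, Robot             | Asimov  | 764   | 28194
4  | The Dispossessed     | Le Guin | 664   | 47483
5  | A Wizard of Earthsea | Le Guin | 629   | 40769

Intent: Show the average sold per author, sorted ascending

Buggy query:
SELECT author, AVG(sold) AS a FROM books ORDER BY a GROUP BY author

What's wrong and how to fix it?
Bug: ORDER BY appears before GROUP BY; SQL clause order requires GROUP BY first

Fix: Reorder: SELECT … FROM … GROUP BY … ORDER BY …

Corrected query:
SELECT author, AVG(sold) AS a FROM books GROUP BY author ORDER BY a

Result:
author  | a           
--------+-------------
Asimov  | 28996.5     
Le Guin | 44681.333333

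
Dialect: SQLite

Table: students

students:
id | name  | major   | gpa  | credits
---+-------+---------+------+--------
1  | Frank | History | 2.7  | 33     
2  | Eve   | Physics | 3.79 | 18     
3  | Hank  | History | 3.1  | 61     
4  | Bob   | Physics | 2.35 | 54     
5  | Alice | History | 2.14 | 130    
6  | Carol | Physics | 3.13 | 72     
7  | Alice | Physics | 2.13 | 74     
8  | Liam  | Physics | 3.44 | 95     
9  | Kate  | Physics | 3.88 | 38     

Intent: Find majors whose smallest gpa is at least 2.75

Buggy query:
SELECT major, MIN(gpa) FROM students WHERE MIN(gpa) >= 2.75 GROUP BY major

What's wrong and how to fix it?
Bug: Aggregates like MIN are computed per group after WHERE runs

Fix: Use HAVING for the per-group MIN condition

Corrected query:
SELECT major, MIN(gpa) FROM students GROUP BY major HAVING MIN(gpa) >= 2.75

Result:
(no rows)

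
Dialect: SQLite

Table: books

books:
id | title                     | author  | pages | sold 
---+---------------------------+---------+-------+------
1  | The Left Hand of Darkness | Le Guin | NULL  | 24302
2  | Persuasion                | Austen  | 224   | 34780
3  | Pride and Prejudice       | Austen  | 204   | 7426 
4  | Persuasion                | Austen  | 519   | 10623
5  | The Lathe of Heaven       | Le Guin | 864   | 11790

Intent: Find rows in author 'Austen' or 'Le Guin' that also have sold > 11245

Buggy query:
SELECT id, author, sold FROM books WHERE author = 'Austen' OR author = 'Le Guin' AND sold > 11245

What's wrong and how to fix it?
Bug: Without parentheses, AND is evaluated before OR, so the sold filter only applies to the 'Le Guin' branch

Fix: Add parentheses around the OR so the AND applies to both alternatives

Corrected query:
SELECT id, author, sold FROM books WHERE (author = 'Austen' OR author = 'Le Guin') AND sold > 11245

Result:
id | author  | sold 
---+---------+------
1  | Le Guin | 24302
2  | Austen  | 34780
5  | Le Guin | 11790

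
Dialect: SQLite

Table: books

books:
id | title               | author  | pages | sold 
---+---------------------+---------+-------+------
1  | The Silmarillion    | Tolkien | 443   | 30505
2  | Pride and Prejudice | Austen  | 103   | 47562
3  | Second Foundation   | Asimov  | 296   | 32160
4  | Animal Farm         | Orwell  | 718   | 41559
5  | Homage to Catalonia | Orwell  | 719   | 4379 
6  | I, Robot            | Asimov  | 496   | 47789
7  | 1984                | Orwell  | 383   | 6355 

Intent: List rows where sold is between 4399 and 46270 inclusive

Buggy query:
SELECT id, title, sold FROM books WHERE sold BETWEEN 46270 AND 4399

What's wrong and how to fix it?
Bug: BETWEEN expects the lower bound first; with 46270 AND 4399 the range is empty

Fix: Swap the bounds so the smaller value comes first

Corrected query:
SELECT id, title, sold FROM books WHERE sold BETWEEN 4399 AND 46270

Result:
id | title             | sold 
---+-------------------+------
1  | The Silmarillion  | 30505
3  | Second Foundation | 32160
4  | Animal Farm       | 41559
7  | 1984              | 6355 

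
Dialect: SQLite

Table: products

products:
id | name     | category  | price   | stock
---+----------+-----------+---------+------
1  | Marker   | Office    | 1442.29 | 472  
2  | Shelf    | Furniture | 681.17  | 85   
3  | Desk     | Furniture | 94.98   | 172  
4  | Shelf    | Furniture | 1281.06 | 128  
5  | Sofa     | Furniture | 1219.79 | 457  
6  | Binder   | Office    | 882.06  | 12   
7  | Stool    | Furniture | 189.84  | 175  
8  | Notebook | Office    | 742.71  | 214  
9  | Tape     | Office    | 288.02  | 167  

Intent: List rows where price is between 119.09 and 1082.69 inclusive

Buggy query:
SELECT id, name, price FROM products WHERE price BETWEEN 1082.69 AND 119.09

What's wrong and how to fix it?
Bug: The bounds are reversed; BETWEEN a AND b requires a <= b to match anything

Fix: Write BETWEEN 119.09 AND 1082.69

Corrected query:
SELECT id, name, price FROM products WHERE price BETWEEN 119.09 AND 1082.69

Result:
id | name     | price 
---+----------+-------
2  | Shelf    | 681.17
6  | Binder   | 882.06
7  | Stool    | 189.84
8  | Notebook | 742.71
9  | Tape     | 288.02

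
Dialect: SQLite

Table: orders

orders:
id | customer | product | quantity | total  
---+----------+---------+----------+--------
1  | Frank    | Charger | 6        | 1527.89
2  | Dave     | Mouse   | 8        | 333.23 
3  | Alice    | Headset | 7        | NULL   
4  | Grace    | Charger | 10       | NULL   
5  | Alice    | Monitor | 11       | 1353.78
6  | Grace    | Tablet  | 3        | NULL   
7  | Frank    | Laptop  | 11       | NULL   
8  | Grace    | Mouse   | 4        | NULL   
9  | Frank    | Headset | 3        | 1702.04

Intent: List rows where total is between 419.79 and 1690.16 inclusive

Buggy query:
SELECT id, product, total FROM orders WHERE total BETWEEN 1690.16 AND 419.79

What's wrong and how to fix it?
Bug: The bounds are reversed; BETWEEN a AND b requires a <= b to match anything

Fix: Write BETWEEN 419.79 AND 1690.16

Corrected query:
SELECT id, product, total FROM orders WHERE total BETWEEN 419.79 AND 1690.16

Result:
id | product | total  
---+---------+--------
1  | Charger | 1527.89
5  | Monitor | 1353.78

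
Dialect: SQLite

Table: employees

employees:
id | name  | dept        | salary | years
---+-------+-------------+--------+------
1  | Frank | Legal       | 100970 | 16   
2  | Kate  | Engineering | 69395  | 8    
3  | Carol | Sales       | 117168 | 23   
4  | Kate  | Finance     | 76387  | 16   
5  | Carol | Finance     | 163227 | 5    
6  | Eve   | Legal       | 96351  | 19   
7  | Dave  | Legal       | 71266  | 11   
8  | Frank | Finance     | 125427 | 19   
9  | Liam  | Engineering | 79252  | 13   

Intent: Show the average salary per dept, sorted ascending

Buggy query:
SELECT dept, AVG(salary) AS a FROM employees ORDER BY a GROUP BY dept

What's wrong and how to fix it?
Bug: ORDER BY appears before GROUP BY; SQL clause order requires GROUP BY first

Fix: Move ORDER BY to the end, after GROUP BY

Corrected query:
SELECT dept, AVG(salary) AS a FROM employees GROUP BY dept ORDER BY a

Result:
dept        | a            
------------+--------------
Engineering | 74323.5      
Legal       | 89529        
Sales       | 117168       
Finance     | 121680.333333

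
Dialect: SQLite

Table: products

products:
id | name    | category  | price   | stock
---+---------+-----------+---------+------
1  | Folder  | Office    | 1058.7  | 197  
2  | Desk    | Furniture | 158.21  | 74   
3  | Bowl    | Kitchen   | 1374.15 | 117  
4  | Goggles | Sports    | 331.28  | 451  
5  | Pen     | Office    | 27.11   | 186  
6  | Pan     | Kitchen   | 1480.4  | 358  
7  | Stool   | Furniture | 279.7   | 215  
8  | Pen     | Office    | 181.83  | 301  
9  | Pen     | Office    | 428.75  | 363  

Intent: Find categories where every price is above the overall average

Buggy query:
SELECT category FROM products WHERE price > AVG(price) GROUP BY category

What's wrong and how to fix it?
Bug: AVG() is an aggregate; it can't sit directly in WHERE

Fix: Use a subquery for AVG and a HAVING MIN(...) filter so the condition holds for every row in the group

Corrected query:
SELECT category FROM products GROUP BY category HAVING MIN(price) > (SELECT AVG(price) FROM products)

Result:
category
--------
Kitchen 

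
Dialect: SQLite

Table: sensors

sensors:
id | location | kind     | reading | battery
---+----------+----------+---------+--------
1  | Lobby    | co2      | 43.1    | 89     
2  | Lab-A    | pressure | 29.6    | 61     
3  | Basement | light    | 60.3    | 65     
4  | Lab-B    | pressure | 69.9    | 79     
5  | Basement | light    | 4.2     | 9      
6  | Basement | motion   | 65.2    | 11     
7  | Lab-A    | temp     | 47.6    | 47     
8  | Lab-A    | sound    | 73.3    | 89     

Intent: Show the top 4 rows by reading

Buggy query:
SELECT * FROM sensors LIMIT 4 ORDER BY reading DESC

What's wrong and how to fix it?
Bug: LIMIT must come after ORDER BY

Fix: Swap the clauses: ORDER BY first, then LIMIT

Corrected query:
SELECT * FROM sensors ORDER BY reading DESC LIMIT 4

Result:
id | location | kind     | reading | battery
---+----------+----------+---------+--------
8  | Lab-A    | sound    | 73.3    | 89     
4  | Lab-B    | pressure | 69.9    | 79     
6  | Basement | motion   | 65.2    | 11     
3  | Basement | light    | 60.3    | 65     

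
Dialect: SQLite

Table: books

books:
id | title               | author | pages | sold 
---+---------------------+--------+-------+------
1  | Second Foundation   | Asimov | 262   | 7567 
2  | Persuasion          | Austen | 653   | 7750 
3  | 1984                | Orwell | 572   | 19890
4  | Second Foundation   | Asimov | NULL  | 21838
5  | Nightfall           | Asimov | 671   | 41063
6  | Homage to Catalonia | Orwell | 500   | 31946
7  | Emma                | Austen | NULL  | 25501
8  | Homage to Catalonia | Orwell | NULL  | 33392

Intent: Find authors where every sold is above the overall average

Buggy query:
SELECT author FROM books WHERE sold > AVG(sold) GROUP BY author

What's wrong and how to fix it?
Bug: AVG() is an aggregate; it can't sit directly in WHERE

Fix: Use a subquery for AVG and a HAVING MIN(...) filter so the condition holds for every row in the group

Corrected query:
SELECT author FROM books GROUP BY author HAVING MIN(sold) > (SELECT AVG(sold) FROM books)

Result:
(no rows)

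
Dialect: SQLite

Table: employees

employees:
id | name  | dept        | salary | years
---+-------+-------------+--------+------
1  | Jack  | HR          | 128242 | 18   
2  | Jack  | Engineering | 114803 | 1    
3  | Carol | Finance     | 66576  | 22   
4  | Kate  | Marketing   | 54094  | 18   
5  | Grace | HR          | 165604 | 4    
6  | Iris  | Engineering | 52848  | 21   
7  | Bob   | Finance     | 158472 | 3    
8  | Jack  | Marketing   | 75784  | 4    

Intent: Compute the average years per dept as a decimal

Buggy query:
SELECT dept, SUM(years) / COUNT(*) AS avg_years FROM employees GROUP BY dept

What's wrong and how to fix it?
Bug: Both operands are integers, so '/' performs integer division and truncates

Fix: Cast one side to REAL so the division keeps the fractional part

Corrected query:
SELECT dept, SUM(years) * 1.0 / COUNT(*) AS avg_years FROM employees GROUP BY dept

Result:
dept        | avg_years
------------+----------
Engineering | 11       
Finance     | 12.5     
HR          | 11       
Marketing   | 11       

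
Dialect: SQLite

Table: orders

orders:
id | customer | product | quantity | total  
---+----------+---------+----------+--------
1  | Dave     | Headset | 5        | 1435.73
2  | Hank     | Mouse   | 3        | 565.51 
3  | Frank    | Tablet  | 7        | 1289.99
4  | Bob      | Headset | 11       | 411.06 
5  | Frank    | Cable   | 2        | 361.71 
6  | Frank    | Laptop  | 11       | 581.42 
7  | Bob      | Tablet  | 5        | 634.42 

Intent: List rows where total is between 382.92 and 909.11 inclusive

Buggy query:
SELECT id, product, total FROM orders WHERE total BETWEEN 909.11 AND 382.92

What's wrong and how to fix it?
Bug: The bounds are reversed; BETWEEN a AND b requires a <= b to match anything

Fix: Write BETWEEN 382.92 AND 909.11

Corrected query:
SELECT id, product, total FROM orders WHERE total BETWEEN 382.92 AND 909.11

Result:
id | product | total 
---+---------+-------
2  | Mouse   | 565.51
4  | Headset | 411.06
6  | Laptop  | 581.42
7  | Tablet  | 634.42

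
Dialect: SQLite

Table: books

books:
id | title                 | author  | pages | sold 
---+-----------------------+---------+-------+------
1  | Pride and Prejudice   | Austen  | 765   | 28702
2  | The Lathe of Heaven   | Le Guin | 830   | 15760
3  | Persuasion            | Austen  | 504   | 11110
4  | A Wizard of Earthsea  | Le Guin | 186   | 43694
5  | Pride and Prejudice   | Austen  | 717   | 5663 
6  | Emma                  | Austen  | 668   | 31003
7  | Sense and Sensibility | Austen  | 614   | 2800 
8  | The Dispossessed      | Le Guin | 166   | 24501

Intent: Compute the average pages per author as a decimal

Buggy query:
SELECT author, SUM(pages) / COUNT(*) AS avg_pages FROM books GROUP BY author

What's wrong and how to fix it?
Bug: SUM(pages) and COUNT(*) are both integers; the division truncates the fractional part

Fix: Multiply by 1.0 (or CAST to REAL) to force floating-point division

Corrected query:
SELECT author, SUM(pages) * 1.0 / COUNT(*) AS avg_pages FROM books GROUP BY author

Result:
author  | avg_pages
--------+----------
Austen  | 653.6    
Le Guin | 394      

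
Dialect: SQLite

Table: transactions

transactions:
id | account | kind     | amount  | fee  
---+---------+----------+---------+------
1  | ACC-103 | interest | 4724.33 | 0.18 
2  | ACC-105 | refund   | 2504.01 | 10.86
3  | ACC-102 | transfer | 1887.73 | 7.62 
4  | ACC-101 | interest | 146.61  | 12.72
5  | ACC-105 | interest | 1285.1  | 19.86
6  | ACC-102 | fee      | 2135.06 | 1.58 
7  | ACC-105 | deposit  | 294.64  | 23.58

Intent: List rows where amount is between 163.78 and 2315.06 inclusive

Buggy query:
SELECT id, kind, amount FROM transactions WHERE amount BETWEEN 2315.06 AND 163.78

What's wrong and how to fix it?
Bug: BETWEEN expects the lower bound first; with 2315.06 AND 163.78 the range is empty

Fix: Swap the bounds so the smaller value comes first

Corrected query:
SELECT id, kind, amount FROM transactions WHERE amount BETWEEN 163.78 AND 2315.06

Result:
id | kind     | amount 
---+----------+--------
3  | transfer | 1887.73
5  | interest | 1285.1 
6  | fee      | 2135.06
7  | deposit  | 294.64 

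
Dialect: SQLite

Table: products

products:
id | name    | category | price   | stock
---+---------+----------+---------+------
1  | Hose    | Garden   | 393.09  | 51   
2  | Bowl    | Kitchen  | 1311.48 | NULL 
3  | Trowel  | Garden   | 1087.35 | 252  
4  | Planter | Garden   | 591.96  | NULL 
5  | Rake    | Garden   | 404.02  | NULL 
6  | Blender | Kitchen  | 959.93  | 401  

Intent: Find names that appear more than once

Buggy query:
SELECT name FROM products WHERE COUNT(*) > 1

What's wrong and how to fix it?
Bug: WHERE can't reference COUNT(*); aggregates are computed after WHERE

Fix: Group first, then use HAVING for the count condition

Corrected query:
SELECT name FROM products GROUP BY name HAVING COUNT(*) > 1

Result:
(no rows)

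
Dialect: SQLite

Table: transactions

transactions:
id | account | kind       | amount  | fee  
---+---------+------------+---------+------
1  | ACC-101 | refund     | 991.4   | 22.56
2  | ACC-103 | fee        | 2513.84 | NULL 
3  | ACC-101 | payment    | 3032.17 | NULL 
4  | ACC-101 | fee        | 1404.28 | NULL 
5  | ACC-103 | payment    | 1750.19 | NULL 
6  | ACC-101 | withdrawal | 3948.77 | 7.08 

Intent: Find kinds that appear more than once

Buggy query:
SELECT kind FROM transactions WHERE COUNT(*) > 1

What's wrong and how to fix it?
Bug: COUNT(*) is an aggregate and cannot be used in WHERE

Fix: GROUP BY kind, then filter groups with HAVING COUNT(*) > 1

Corrected query:
SELECT kind FROM transactions GROUP BY kind HAVING COUNT(*) > 1

Result:
kind   
-------
fee    
payment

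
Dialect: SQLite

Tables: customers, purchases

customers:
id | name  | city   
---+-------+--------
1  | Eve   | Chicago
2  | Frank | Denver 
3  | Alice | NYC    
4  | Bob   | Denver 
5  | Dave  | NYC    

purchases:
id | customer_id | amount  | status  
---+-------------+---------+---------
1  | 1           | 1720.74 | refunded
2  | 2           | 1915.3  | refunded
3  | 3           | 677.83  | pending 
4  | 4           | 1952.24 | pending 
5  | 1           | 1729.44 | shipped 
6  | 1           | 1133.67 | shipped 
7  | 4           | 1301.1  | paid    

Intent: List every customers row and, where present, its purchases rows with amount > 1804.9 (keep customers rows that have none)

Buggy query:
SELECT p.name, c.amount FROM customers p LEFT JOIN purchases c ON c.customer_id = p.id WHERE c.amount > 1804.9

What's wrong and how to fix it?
Bug: Filtering c.amount in WHERE discards the NULL rows produced by LEFT JOIN, turning it into an inner join

Fix: Move the right-table condition into the ON clause so unmatched parents are kept

Corrected query:
SELECT p.name, c.amount FROM customers p LEFT JOIN purchases c ON c.customer_id = p.id AND c.amount > 1804.9

Result:
name  | amount 
------+--------
Eve   | NULL   
Frank | 1915.3 
Alice | NULL   
Bob   | 1952.24
Dave  | NULL   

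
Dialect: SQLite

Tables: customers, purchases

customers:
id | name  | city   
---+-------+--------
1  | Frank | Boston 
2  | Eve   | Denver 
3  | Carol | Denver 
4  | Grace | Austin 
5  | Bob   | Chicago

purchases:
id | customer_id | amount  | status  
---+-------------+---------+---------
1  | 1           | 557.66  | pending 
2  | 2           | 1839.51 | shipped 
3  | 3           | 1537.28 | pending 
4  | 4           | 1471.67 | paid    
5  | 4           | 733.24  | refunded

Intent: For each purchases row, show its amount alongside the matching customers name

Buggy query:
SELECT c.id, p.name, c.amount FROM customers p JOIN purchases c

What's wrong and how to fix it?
Bug: Missing join condition: each purchases row is matched to all customers rows instead of just its own

Fix: Add ON c.customer_id = p.id to the JOIN

Corrected query:
SELECT c.id, p.name, c.amount FROM customers p JOIN purchases c ON c.customer_id = p.id

Result:
id | name  | amount 
---+-------+--------
1  | Frank | 557.66 
2  | Eve   | 1839.51
3  | Carol | 1537.28
4  | Grace | 1471.67
5  | Grace | 733.24 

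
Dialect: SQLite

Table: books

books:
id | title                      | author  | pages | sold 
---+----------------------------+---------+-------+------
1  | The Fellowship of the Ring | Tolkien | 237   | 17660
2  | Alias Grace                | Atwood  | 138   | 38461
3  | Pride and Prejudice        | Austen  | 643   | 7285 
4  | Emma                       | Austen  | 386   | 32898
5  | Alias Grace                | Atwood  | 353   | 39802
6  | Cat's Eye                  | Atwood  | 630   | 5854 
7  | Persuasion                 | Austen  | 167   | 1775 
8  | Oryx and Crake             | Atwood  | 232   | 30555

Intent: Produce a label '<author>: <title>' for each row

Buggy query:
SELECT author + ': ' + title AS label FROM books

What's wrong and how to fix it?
Bug: SQLite uses || for string concatenation; + coerces text to numbers (yielding 0)

Fix: Use the || operator for string concatenation

Corrected query:
SELECT author || ': ' || title AS label FROM books

Result:
label                              
-----------------------------------
Tolkien: The Fellowship of the Ring
Atwood: Alias Grace                
Austen: Pride and Prejudice        
Austen: Emma                       
Atwood: Alias Grace                
Atwood: Cat's Eye                  
Austen: Persuasion                 
Atwood: Oryx and Crake             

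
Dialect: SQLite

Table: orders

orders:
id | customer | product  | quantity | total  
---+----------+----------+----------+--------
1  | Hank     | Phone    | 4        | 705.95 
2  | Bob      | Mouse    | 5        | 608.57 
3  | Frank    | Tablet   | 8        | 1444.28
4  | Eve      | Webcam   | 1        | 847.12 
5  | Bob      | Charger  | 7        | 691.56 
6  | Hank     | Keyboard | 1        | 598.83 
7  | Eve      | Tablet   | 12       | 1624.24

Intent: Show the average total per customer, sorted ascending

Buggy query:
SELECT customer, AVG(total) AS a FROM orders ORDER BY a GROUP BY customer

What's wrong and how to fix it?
Bug: ORDER BY appears before GROUP BY; SQL clause order requires GROUP BY first

Fix: Reorder: SELECT … FROM … GROUP BY … ORDER BY …

Corrected query:
SELECT customer, AVG(total) AS a FROM orders GROUP BY customer ORDER BY a

Result:
customer | a      
---------+--------
Bob      | 650.065
Hank     | 652.39 
Eve      | 1235.68
Frank    | 1444.28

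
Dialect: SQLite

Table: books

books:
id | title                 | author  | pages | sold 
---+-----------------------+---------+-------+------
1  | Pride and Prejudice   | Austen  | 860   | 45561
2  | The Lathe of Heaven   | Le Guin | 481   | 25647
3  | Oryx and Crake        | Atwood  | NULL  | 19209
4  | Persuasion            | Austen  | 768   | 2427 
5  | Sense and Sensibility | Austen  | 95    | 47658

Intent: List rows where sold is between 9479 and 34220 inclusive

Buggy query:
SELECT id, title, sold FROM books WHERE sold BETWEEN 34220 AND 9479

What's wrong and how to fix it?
Bug: The bounds are reversed; BETWEEN a AND b requires a <= b to match anything

Fix: Swap the bounds so the smaller value comes first

Corrected query:
SELECT id, title, sold FROM books WHERE sold BETWEEN 9479 AND 34220

Result:
id | title               | sold 
---+---------------------+------
2  | The Lathe of Heaven | 25647
3  | Oryx and Crake      | 19209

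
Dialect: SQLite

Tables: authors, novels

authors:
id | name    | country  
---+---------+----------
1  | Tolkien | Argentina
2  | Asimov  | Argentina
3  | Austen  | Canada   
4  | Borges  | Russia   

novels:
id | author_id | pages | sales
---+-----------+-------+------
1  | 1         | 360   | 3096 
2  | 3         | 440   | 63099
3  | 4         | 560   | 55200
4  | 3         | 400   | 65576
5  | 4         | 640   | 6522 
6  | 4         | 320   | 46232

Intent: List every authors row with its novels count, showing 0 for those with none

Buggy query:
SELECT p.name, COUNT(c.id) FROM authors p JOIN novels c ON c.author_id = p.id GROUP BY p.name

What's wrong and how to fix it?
Bug: INNER JOIN drops authors rows that have no matching novels rows

Fix: Switch to LEFT JOIN to retain unmatched parent rows

Corrected query:
SELECT p.name, COUNT(c.id) FROM authors p LEFT JOIN novels c ON c.author_id = p.id GROUP BY p.name

Result:
name    | COUNT(c.id)
--------+------------
Asimov  | 0          
Austen  | 2          
Borges  | 3          
Tolkien | 1          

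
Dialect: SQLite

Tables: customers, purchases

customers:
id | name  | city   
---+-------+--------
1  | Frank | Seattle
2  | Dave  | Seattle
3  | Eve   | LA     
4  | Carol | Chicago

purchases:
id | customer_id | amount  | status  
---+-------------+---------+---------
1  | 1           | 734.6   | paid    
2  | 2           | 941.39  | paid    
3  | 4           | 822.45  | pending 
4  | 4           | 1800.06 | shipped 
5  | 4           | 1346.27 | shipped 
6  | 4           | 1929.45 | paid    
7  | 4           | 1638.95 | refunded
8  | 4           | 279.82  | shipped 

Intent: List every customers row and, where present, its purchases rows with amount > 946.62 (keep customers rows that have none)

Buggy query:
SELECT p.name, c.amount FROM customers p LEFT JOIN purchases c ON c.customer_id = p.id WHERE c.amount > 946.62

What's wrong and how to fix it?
Bug: Filtering c.amount in WHERE discards the NULL rows produced by LEFT JOIN, turning it into an inner join

Fix: Put 'c.amount > 946.62' in the JOIN's ON clause instead of WHERE

Corrected query:
SELECT p.name, c.amount FROM customers p LEFT JOIN purchases c ON c.customer_id = p.id AND c.amount > 946.62

Result:
name  | amount 
------+--------
Frank | NULL   
Dave  | NULL   
Eve   | NULL   
Carol | 1346.27
Carol | 1638.95
Carol | 1800.06
Carol | 1929.45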